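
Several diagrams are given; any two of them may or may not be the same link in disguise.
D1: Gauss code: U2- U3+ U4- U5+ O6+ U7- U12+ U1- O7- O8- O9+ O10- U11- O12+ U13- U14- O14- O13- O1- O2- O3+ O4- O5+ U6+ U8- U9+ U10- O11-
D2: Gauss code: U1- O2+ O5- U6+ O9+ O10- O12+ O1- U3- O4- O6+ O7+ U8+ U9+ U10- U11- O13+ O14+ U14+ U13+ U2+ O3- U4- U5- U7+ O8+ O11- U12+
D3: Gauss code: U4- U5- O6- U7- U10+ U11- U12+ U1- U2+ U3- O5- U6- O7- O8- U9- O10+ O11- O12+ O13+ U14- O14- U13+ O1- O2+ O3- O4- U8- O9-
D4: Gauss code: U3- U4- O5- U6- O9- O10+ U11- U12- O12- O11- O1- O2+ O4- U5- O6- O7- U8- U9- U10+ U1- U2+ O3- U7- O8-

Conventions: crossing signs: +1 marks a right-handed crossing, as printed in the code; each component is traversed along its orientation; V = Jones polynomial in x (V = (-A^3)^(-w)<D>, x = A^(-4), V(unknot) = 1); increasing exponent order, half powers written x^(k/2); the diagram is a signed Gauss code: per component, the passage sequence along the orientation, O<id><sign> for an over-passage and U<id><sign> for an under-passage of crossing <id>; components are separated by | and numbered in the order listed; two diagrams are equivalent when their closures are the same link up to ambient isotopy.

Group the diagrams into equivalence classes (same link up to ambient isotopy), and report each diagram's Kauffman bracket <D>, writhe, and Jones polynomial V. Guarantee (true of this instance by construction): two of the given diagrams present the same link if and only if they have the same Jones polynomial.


grouping into links: {D1} | {D2} | {D3, D4}
V(D1) = 1  (w -4, c 14, <D> = A^-12)
V(D2) = x^-2 - x^-1 + 1 - x + x^2  [14 crossings, <D> = A^-2 - A^2 + A^6 - A^10 + A^14, w = +2]
D3 (bracket A^-10 + 2A^-2 - 2A^2 + A^6 - 2A^10 + A^14; 14 crossings at w = -6): V = x^-8 - 2x^-7 + x^-6 - 2x^-5 + 2x^-4 + x^-2
V(D4) = x^-8 - 2x^-7 + x^-6 - 2x^-5 + 2x^-4 + x^-2  [12 crossings, <D> = A^-16 + 2A^-8 - 2A^-4 + 1 - 2A^4 + A^8, w = -8]
why: 3 values of V(x) split the 4 diagrams


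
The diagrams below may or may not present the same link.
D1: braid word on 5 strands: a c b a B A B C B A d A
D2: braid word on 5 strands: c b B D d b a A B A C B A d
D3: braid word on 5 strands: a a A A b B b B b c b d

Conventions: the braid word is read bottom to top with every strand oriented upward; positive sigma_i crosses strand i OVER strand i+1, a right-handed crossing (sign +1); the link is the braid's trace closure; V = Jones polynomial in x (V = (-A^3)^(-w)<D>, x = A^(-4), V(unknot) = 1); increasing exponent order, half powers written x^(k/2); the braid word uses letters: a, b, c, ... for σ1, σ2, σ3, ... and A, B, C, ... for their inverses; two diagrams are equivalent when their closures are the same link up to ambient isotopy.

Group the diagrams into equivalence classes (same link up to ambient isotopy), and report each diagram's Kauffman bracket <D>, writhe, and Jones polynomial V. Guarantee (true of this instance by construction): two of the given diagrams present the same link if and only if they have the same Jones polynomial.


equivalence classes: {D1, D2} | {D3}
D1 (bracket A^-6 + A^-2 + A^2 + A^6; 12 crossings at w = -2): V = x^-3 + x^-2 + x^-1 + 1
V(D2) = x^-3 + x^-2 + x^-1 + 1  [14 crossings, <D> = A^-6 + A^-2 + A^2 + A^6, w = -2]
D3 (bracket 1 + A^4 + A^8 + A^12; 12 crossings at w = +4): V = 1 + x + x^2 + x^3
key observation: V(x) takes 2 values over 3 diagrams, fixing the grouping


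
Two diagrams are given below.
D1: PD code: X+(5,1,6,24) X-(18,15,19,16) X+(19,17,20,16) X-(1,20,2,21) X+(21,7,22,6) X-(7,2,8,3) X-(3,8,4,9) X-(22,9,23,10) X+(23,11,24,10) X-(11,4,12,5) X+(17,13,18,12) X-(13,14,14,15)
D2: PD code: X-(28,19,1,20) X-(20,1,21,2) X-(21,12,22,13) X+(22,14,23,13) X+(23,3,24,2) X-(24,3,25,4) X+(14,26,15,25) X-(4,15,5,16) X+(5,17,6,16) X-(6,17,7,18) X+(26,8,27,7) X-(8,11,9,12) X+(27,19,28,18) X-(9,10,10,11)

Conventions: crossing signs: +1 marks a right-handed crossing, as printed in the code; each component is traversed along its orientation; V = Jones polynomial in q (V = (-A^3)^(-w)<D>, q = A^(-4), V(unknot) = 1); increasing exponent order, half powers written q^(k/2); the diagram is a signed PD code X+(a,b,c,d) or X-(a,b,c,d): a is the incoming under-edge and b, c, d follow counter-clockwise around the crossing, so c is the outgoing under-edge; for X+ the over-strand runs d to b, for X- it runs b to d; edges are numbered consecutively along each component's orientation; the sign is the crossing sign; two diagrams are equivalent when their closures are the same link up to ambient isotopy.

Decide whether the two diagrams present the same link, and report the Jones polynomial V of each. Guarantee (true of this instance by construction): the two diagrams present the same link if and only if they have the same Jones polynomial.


same link: no
V(D1) = q^-5 - 2q^-4 + 2q^-3 - 2q^-2 + 2q^-1 - 1 + q  [12 crossings, <D> = A^-10 - A^-6 + 2A^-2 - 2A^2 + 2A^6 - 2A^10 + A^14, w = -2]
D2 (bracket A^-14 - A^-10 + A^-6 - A^-2 + A^2; 14 crossings at w = -2): V = q^-2 - q^-1 + 1 - q + q^2
note: 2 classes among 2 diagrams; unequal V(q) rules out equality


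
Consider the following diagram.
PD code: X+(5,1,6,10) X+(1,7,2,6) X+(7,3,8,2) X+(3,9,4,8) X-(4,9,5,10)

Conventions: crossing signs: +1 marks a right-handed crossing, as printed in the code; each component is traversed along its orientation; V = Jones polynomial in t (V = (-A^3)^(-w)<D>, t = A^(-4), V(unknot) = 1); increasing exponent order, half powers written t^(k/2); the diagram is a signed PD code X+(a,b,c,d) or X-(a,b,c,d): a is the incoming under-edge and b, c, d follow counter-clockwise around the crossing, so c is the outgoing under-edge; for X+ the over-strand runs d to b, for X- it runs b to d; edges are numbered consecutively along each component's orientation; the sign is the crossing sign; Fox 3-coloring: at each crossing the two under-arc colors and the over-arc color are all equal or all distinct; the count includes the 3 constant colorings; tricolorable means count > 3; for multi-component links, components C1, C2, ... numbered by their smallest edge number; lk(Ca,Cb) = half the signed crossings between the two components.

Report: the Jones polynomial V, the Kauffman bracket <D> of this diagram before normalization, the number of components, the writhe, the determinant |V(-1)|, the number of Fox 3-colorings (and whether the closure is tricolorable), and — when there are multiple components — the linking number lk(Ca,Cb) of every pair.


V(t) = t + t^3 - t^4
bracket: A^-7 - A^-3 - A^5, w = +3
1 component, writhe +3, over 5 crossings
det 3, colorings 9 of 3^5 — tricolorable
observation: |V(-1)| = 3: so tricolorable, since 3 divides 3


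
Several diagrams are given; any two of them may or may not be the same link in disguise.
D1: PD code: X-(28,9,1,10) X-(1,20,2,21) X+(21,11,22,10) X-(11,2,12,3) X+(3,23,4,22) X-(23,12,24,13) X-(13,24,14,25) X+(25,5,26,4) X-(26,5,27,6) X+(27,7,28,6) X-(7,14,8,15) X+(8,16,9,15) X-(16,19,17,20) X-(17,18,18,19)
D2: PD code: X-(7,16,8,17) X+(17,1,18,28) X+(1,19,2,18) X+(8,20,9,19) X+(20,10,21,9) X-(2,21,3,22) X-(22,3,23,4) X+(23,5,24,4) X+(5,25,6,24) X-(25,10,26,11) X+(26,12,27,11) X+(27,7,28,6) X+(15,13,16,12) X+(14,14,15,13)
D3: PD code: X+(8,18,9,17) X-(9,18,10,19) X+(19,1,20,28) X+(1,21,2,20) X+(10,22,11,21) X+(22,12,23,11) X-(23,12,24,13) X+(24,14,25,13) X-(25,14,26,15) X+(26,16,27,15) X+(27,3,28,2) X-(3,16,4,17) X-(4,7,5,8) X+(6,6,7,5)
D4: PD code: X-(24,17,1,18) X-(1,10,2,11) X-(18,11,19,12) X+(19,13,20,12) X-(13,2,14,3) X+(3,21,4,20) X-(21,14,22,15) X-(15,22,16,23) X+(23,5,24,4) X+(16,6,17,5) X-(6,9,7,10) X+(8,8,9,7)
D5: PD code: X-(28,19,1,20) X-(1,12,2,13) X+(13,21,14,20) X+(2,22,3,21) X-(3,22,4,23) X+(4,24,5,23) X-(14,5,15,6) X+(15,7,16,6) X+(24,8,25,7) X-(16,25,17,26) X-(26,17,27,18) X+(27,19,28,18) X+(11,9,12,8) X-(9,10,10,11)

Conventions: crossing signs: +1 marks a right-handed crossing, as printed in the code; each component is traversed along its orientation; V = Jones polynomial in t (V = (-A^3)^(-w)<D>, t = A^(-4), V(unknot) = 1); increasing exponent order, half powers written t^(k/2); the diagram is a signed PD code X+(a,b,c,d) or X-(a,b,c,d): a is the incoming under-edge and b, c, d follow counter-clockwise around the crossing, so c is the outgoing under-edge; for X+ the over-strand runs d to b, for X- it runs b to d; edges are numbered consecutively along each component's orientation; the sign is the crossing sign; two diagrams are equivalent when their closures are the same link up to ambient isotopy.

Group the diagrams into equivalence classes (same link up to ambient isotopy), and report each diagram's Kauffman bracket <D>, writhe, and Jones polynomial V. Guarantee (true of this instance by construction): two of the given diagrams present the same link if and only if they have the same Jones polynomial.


grouping into links: {D1, D4} | {D2, D3} | {D5}
V(D1) = t^-5 - 2t^-4 + 2t^-3 - 2t^-2 + 2t^-1 - 1 + t  (w -4, c 14, <D> = A^-16 - A^-12 + 2A^-8 - 2A^-4 + 2 - 2A^4 + A^8)
D2 (bracket -A^-6 + A^-2 - A^2 + 2A^6 - A^10 + A^14; 14 crossings at w = +6): V = t - t^2 + 2t^3 - t^4 + t^5 - t^6
V(D3) = t - t^2 + 2t^3 - t^4 + t^5 - t^6  [14 crossings, <D> = -A^-12 + A^-8 - A^-4 + 2 - A^4 + A^8, w = +4]
V(D4) = t^-5 - 2t^-4 + 2t^-3 - 2t^-2 + 2t^-1 - 1 + t  (w -2, c 12, <D> = A^-10 - A^-6 + 2A^-2 - 2A^2 + 2A^6 - 2A^10 + A^14)
V(D5) = t^-2 - t^-1 + 1 - t + t^2  (w 0, c 14, <D> = A^-8 - A^-4 + 1 - A^4 + A^8)
why: comparing 5 Jones polynomials yields 3 groups


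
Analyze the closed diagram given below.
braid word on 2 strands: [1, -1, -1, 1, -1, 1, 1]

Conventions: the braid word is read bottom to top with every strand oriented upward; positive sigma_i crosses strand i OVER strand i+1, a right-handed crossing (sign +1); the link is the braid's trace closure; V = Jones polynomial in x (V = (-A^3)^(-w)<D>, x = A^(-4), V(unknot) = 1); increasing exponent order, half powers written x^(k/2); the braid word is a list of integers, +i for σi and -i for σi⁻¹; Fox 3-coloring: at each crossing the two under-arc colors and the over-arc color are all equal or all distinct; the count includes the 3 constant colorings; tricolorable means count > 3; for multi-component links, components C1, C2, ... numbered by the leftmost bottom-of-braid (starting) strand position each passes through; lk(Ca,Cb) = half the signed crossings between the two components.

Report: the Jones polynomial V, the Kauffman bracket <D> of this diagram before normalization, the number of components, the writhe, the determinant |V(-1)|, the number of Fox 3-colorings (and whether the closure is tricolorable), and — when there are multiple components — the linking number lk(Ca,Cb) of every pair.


V = 1
<D> = -A^3 (w = +1)
1 component over 7 crossings, w = +1
3 Fox colorings among 3^7, |V(-1)| = 1: not tricolorable
why: free reduction leaves σ1 of the original 7 letters


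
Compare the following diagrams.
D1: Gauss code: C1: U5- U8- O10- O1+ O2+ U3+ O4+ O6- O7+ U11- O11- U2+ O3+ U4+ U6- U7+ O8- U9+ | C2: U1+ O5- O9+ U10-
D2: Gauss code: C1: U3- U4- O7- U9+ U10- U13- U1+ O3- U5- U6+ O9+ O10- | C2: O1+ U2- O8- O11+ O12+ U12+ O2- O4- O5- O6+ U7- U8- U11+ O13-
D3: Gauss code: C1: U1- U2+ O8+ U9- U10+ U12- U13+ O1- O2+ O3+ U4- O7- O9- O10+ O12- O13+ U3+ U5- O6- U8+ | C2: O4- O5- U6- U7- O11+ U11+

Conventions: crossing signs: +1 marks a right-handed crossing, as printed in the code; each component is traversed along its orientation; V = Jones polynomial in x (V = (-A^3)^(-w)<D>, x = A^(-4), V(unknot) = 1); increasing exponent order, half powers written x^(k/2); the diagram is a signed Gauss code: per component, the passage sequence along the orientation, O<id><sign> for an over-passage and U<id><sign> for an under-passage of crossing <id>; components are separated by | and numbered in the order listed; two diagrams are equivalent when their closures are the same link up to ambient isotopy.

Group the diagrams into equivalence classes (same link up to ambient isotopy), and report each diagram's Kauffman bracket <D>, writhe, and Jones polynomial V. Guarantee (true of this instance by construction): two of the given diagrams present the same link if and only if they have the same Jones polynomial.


classes: {D1} | {D2} | {D3}
V(D1) = -x^(1/2) - x^(3/2) - x^(5/2) + x^(9/2)  [11 crossings, <D> = -A^-15 + A^-7 + A^-3 + A, w = +1]
D2 (bracket A^-7 + A; 13 crossings at w = -3): V = -x^(-5/2) - x^(-1/2)
V(D3) = -x^(-9/2) - x^(-5/2) + x^(-3/2) - x^(-1/2)  [13 crossings, <D> = A^-1 - A^3 + A^7 + A^15, w = -1]
note: comparing 3 Jones polynomials yields 3 groups


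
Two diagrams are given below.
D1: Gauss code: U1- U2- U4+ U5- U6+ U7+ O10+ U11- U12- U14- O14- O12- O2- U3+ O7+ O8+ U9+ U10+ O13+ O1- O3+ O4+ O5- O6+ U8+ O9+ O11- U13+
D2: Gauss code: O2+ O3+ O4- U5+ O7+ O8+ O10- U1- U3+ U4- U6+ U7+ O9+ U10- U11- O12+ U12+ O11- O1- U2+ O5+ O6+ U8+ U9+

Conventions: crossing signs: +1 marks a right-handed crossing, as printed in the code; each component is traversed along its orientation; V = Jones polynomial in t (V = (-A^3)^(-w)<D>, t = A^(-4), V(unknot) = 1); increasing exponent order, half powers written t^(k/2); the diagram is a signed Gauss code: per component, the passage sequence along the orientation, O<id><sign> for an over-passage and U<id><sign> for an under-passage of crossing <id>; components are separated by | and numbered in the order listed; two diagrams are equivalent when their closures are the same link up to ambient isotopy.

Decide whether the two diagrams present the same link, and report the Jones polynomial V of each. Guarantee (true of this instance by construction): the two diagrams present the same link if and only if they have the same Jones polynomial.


equivalent: yes
V(D1) = t - t^2 + 2t^3 - t^4 + t^5 - t^6  (w +2, c 14, <D> = -A^-18 + A^-14 - A^-10 + 2A^-6 - A^-2 + A^2)
D2 (bracket -A^-12 + A^-8 - A^-4 + 2 - A^4 + A^8; 12 crossings at w = +4): V = t - t^2 + 2t^3 - t^4 + t^5 - t^6
why: Reidemeister moves carry D1 (14 crossings) to D2 (12)


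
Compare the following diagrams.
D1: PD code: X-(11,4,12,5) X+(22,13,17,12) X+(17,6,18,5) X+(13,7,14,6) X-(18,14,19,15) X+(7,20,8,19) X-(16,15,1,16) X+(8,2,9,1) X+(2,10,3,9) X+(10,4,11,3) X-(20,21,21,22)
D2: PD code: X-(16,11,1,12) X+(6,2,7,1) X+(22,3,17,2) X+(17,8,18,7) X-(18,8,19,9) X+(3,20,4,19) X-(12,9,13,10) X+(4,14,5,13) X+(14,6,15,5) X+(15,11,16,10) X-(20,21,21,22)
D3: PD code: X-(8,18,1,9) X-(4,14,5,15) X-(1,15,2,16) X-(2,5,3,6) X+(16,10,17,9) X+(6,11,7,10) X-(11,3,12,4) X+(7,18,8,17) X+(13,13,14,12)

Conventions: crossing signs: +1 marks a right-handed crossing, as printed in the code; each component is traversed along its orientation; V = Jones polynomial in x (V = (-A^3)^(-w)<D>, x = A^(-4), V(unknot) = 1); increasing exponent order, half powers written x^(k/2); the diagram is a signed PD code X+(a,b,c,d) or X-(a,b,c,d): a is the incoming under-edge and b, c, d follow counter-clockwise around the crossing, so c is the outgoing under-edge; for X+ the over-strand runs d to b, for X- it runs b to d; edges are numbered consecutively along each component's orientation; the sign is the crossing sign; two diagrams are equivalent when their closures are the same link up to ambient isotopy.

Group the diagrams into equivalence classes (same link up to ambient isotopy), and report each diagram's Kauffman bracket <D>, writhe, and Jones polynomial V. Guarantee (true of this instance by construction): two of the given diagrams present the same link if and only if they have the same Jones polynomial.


equivalence classes: {D1, D2} | {D3}
D1 (bracket -A^-17 + A^-13 - A^-9 + 2A^-5 + A^3; 11 crossings at w = +3): V = -x^(3/2) - 2x^(7/2) + x^(9/2) - x^(11/2) + x^(13/2)
V(D2) = -x^(3/2) - 2x^(7/2) + x^(9/2) - x^(11/2) + x^(13/2)  (w +3, c 11, <D> = -A^-17 + A^-13 - A^-9 + 2A^-5 + A^3)
D3 (bracket A^-1 + A^7; 9 crossings at w = -1): V = -x^(-5/2) - x^(-1/2)
key observation: comparing 3 Jones polynomials yields 2 groups


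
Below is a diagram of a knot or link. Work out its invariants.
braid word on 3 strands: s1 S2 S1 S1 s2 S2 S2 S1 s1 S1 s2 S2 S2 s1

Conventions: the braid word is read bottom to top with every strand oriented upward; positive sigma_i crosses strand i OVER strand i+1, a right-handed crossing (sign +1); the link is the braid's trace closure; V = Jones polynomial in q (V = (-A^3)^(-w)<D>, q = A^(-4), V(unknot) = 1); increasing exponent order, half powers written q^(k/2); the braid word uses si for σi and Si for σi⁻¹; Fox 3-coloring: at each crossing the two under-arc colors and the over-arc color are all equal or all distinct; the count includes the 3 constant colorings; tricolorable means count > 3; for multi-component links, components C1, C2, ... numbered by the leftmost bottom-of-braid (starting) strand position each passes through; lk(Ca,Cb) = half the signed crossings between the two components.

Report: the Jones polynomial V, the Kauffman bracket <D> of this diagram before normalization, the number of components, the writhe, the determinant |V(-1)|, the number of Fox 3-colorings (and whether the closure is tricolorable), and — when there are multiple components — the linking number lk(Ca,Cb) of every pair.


Jones polynomial: V(q) = -q^-6 + q^-5 - q^-4 + 2q^-3 - q^-2 + q^-1
<D> = A^-8 - A^-4 + 2 - A^4 + A^8 - A^12; writhe -4
components 1, writhe -4 (14 crossings)
3-colorings: 3 of 3^14, det 7 — not tricolorable
note: |V(-1)| = 7: so not tricolorable, since 3 does not divide 7


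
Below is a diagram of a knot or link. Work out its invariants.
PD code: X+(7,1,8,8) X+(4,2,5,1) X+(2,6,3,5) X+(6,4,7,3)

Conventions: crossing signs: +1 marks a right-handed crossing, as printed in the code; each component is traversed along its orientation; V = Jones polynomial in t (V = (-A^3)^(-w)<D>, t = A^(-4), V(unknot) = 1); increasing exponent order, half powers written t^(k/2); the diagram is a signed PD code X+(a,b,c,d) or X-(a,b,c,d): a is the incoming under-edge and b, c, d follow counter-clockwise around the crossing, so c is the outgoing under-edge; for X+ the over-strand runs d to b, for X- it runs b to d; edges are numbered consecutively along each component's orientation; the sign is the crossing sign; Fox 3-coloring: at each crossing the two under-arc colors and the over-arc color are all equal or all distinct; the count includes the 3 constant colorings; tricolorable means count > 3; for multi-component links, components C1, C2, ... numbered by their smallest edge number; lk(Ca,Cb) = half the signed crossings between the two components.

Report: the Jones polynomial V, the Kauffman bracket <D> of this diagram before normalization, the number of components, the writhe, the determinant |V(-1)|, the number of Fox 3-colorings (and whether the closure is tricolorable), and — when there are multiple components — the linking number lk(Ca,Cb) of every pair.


V = t + t^3 - t^4
<D> = -A^-4 + 1 + A^8 (w = +4)
1 component over 4 crossings, w = +4
9 Fox colorings among 3^4, |V(-1)| = 3: tricolorable
why: det 3 = |V(-1)|; divisible by 3, so tricolorable


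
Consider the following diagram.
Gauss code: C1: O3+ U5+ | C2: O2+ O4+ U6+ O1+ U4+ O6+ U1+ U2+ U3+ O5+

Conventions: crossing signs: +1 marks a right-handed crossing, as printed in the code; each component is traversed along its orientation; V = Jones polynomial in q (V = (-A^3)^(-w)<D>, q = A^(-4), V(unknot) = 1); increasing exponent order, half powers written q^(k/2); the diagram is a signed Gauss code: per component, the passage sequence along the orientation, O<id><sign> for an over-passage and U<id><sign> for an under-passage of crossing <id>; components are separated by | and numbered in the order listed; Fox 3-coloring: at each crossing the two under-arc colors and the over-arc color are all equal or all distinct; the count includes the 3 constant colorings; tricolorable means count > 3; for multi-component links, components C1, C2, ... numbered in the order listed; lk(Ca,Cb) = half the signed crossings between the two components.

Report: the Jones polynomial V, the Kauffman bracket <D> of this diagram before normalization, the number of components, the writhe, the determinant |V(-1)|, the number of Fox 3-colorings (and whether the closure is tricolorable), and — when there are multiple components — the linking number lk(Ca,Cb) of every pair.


V = -q^(3/2) - 2q^(7/2) + q^(9/2) - q^(11/2) + q^(13/2)
<D> = A^-8 - A^-4 + 1 - 2A^4 - A^12 (w = +6)
2 components over 6 crossings, w = +6
lk(C1,C2): +1
9 Fox colorings among 3^6, |V(-1)| = 6: tricolorable
why: w = +6 (over 6 crossings) is diagram-only; (-A^3)^(-6) removes it from V


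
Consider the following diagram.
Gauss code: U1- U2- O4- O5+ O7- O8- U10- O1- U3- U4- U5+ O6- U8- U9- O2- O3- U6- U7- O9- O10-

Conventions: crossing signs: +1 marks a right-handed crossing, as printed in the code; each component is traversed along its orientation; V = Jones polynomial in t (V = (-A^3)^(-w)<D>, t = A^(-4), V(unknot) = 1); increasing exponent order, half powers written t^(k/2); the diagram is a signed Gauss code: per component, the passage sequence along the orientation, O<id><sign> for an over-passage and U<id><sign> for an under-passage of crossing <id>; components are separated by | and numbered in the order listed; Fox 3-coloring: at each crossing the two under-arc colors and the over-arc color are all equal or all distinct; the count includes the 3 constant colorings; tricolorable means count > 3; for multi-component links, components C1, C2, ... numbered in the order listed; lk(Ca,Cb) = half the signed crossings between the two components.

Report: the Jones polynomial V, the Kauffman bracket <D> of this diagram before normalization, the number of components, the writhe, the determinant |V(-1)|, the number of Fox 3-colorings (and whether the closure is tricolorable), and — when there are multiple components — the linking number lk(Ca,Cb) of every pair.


V = -t^-8 + t^-5 + t^-3
<D> = A^-12 + A^-4 - A^8 (w = -8)
1 component over 10 crossings, w = -8
9 Fox colorings among 3^10, |V(-1)| = 3: tricolorable
why: the span of V is 5, forcing >= 5 crossings in any diagram


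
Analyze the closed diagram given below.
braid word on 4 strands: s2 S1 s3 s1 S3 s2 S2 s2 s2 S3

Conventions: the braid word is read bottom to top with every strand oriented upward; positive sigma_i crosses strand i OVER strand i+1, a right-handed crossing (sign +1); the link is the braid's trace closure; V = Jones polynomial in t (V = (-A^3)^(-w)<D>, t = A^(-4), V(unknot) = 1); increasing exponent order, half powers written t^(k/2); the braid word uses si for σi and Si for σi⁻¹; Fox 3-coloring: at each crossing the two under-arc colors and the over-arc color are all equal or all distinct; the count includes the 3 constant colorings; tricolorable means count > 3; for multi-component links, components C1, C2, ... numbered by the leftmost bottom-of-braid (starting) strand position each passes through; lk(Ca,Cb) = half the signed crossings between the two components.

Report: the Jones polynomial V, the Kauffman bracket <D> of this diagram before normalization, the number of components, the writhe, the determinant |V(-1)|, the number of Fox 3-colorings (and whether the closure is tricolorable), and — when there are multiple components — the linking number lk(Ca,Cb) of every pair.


V(t) = -t^(1/2) - t^(3/2) - t^(5/2) + t^(9/2)
bracket: A^-12 - A^-4 - 1 - A^4, w = +2
2 components, writhe +2, over 10 crossings
lk(C1,C2) = 0
det 0, colorings 27 of 3^10 — tricolorable
observation: the word shrinks to σ2 σ1⁻¹ σ3 σ1 σ3⁻¹ σ2 σ2 σ3⁻¹ after cancelling


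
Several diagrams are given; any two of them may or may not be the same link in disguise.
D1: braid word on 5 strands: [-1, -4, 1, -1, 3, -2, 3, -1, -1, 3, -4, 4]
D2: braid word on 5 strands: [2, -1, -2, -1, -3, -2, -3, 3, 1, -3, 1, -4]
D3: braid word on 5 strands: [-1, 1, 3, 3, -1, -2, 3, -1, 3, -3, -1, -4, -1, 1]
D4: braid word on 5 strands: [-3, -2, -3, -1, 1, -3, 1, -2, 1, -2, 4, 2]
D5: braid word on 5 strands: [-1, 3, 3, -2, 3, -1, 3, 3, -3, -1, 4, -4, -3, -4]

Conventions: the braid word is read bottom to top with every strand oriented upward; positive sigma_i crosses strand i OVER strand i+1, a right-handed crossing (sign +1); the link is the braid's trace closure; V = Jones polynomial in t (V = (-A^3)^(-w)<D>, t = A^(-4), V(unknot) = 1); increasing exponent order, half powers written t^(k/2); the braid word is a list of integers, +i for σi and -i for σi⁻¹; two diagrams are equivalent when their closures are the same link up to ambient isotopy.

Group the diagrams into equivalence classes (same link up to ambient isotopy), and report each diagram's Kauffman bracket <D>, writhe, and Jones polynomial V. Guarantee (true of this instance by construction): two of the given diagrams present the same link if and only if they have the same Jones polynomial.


equivalence classes: {D1, D3, D5} | {D2} | {D4}
D1 (bracket -A^-18 + A^-14 - A^-10 + 3A^-6 - A^-2 + A^2 - A^6; 12 crossings at w = -2): V = -t^-3 + t^-2 - t^-1 + 3 - t + t^2 - t^3
V(D2) = -t^-4 + t^-3 + t^-1  (w -4, c 12, <D> = A^-8 + 1 - A^4)
D3 (bracket -A^-18 + A^-14 - A^-10 + 3A^-6 - A^-2 + A^2 - A^6; 14 crossings at w = -2): V = -t^-3 + t^-2 - t^-1 + 3 - t + t^2 - t^3
V(D4) = t^-5 - 2t^-4 + 2t^-3 - 2t^-2 + 2t^-1 - 1 + t  [12 crossings, <D> = A^-10 - A^-6 + 2A^-2 - 2A^2 + 2A^6 - 2A^10 + A^14, w = -2]
D5 (bracket -A^-18 + A^-14 - A^-10 + 3A^-6 - A^-2 + A^2 - A^6; 14 crossings at w = -2): V = -t^-3 + t^-2 - t^-1 + 3 - t + t^2 - t^3
key observation: comparing 5 Jones polynomials yields 3 groups


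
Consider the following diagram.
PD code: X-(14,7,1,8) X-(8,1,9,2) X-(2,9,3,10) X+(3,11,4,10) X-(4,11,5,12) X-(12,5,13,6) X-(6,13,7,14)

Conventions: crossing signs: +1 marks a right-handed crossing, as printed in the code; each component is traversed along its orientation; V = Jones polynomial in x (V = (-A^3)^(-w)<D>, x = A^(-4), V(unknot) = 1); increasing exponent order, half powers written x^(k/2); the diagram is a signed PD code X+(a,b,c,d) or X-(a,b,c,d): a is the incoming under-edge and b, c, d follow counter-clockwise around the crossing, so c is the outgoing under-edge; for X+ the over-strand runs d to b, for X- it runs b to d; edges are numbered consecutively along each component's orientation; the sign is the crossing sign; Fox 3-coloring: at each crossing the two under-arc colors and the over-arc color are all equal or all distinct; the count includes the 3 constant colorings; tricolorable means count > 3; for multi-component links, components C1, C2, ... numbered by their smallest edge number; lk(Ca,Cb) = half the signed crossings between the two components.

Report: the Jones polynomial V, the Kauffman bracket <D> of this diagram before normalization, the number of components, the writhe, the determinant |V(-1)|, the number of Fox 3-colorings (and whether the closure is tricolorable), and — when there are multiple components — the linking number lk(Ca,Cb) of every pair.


V(x) = -x^-7 + x^-6 - x^-5 + x^-4 + x^-2
bracket: -A^-7 - A + A^5 - A^9 + A^13, w = -5
1 component, writhe -5, over 7 crossings
det 5, colorings 3 of 3^7 — not tricolorable
observation: |V(-1)| = 5: so not tricolorable, since 3 does not divide 5


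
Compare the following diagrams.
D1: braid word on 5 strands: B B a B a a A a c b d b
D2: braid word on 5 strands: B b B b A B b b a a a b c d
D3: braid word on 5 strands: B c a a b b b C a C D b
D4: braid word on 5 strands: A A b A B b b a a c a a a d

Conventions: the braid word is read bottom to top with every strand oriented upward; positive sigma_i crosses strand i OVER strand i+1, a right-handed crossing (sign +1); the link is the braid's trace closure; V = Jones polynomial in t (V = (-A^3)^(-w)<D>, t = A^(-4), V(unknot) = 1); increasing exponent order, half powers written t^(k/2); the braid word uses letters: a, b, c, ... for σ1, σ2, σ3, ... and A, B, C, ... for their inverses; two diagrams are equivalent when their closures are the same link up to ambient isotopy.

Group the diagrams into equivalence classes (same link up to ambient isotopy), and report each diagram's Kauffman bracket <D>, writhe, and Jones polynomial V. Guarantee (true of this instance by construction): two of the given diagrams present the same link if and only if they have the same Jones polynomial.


equivalence classes: {D1} | {D2, D4} | {D3}
D1 (bracket -A^-4 + 1 + A^8; 12 crossings at w = +4): V = t + t^3 - t^4
V(D2) = t - t^2 + 2t^3 - t^4 + t^5 - t^6  (w +6, c 14, <D> = -A^-6 + A^-2 - A^2 + 2A^6 - A^10 + A^14)
V(D3) = t^2 + 2t^4 - 2t^5 + t^6 - 2t^7 + t^8  [12 crossings, <D> = A^-20 - 2A^-16 + A^-12 - 2A^-8 + 2A^-4 + A^4, w = +4]
V(D4) = t - t^2 + 2t^3 - t^4 + t^5 - t^6  (w +6, c 14, <D> = -A^-6 + A^-2 - A^2 + 2A^6 - A^10 + A^14)
key observation: 3 classes among 4 diagrams; unequal V(t) rules out equality


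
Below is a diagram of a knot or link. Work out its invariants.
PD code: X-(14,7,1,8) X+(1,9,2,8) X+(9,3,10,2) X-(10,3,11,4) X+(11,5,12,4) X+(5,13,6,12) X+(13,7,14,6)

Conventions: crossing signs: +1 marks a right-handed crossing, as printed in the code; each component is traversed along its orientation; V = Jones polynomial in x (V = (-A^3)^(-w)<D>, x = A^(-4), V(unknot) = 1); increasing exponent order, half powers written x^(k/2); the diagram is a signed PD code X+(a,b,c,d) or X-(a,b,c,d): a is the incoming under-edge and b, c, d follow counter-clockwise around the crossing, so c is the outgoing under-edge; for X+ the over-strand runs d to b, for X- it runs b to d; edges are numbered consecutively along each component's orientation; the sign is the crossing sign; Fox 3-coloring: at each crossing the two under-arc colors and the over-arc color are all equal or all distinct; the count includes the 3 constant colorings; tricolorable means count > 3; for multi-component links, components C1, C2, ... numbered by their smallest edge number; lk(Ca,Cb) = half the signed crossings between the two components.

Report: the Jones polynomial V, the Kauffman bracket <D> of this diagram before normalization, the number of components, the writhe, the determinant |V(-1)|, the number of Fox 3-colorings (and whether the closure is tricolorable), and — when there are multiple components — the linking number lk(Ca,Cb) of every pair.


Jones polynomial: V(x) = x + x^3 - x^4
<D> = A^-7 - A^-3 - A^5; writhe +3
components 1, writhe +3 (7 crossings)
3-colorings: 9 of 3^7, det 3 — tricolorable
note: w = +3 (over 7 crossings) is diagram-only; (-A^3)^(-3) removes it from V


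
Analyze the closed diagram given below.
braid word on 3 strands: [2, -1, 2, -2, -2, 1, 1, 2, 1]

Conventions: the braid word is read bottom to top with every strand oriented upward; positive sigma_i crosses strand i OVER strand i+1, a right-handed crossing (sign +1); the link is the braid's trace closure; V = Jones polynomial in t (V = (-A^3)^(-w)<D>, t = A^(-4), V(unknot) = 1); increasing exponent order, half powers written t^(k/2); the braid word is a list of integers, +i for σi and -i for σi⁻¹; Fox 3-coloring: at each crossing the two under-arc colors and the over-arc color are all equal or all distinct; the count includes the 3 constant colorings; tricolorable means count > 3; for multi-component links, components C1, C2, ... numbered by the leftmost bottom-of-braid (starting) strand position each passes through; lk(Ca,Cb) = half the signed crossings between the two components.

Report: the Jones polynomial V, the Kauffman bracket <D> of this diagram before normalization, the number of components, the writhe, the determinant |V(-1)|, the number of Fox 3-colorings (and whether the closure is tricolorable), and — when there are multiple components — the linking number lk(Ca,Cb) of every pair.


V = -t^(1/2) - t^(3/2) - t^(5/2) + t^(9/2)
<D> = -A^-9 + A^-1 + A^3 + A^7 (w = +3)
2 components over 9 crossings, w = +3
lk(C1,C2): 0
27 Fox colorings among 3^9, |V(-1)| = 0: tricolorable
why: the word shrinks to σ2 σ1⁻¹ σ2⁻¹ σ1 σ1 σ2 σ1 after cancelling


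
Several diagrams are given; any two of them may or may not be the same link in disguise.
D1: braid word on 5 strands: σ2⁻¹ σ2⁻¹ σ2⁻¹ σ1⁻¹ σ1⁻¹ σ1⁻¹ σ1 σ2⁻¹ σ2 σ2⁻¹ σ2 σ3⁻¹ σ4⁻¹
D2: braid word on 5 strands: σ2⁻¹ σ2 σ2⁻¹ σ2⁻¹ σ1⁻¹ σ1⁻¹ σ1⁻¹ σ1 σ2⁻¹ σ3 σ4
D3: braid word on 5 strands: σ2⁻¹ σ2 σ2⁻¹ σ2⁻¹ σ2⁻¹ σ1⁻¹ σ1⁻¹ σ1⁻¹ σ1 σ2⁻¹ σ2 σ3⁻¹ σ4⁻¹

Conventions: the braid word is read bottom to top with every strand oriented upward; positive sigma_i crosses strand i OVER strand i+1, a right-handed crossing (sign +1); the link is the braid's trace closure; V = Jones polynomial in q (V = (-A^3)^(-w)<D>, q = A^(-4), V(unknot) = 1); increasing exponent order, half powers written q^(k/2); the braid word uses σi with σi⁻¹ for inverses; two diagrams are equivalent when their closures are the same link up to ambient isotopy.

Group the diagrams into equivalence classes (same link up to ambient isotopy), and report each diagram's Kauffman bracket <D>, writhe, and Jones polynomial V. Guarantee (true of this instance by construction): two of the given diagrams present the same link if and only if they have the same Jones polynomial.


equivalence classes: {D1, D2, D3}
D1 (bracket A^-15 + 2A^-7 - A^-3 + A - A^5; 13 crossings at w = -7): V = q^(-13/2) - q^(-11/2) + q^(-9/2) - 2q^(-7/2) - q^(-3/2)
V(D2) = q^(-13/2) - q^(-11/2) + q^(-9/2) - 2q^(-7/2) - q^(-3/2)  [11 crossings, <D> = A^-3 + 2A^5 - A^9 + A^13 - A^17, w = -3]
V(D3) = q^(-13/2) - q^(-11/2) + q^(-9/2) - 2q^(-7/2) - q^(-3/2)  (w -7, c 13, <D> = A^-15 + 2A^-7 - A^-3 + A - A^5)
observation: all 3 diagrams share one V(q), hence one class


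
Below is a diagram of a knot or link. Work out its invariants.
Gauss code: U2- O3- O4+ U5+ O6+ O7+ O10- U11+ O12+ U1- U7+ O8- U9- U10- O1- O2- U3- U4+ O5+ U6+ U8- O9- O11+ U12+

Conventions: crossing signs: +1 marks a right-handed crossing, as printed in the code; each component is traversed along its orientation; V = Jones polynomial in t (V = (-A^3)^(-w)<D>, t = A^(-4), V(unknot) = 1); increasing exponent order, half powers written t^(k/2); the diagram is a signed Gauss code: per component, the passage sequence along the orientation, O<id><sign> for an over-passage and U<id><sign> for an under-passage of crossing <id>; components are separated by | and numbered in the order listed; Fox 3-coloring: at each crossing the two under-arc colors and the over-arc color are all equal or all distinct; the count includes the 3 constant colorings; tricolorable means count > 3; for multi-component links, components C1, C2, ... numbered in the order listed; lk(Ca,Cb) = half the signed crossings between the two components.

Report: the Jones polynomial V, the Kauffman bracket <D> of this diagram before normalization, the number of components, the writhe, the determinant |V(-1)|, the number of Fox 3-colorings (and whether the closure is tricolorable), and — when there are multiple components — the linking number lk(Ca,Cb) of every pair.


V(t) = -t^-3 + t^-2 - t^-1 + 3 - t + t^2 - t^3
bracket: -A^-12 + A^-8 - A^-4 + 3 - A^4 + A^8 - A^12, w = 0
1 component, writhe 0, over 12 crossings
det 9, colorings 27 of 3^12 — tricolorable
observation: the span of V is 6, forcing >= 6 crossings in any diagram


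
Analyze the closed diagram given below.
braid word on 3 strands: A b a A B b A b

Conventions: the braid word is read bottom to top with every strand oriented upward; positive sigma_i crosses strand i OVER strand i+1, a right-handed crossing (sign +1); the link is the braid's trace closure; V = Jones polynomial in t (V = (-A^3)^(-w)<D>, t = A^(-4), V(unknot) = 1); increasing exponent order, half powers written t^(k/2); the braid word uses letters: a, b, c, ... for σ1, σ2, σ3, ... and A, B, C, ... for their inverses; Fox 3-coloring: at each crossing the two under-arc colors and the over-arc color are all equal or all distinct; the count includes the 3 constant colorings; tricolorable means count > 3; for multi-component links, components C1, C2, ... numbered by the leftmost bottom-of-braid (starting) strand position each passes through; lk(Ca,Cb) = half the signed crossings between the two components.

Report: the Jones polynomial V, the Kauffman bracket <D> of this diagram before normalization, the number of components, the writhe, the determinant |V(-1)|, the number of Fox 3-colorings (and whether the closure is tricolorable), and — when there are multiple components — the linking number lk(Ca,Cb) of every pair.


V(t) = t^-2 - t^-1 + 1 - t + t^2
bracket: A^-8 - A^-4 + 1 - A^4 + A^8, w = 0
1 component, writhe 0, over 8 crossings
det 5, colorings 3 of 3^8 — not tricolorable
observation: det 5 = |V(-1)|; not divisible by 3, so not tricolorable


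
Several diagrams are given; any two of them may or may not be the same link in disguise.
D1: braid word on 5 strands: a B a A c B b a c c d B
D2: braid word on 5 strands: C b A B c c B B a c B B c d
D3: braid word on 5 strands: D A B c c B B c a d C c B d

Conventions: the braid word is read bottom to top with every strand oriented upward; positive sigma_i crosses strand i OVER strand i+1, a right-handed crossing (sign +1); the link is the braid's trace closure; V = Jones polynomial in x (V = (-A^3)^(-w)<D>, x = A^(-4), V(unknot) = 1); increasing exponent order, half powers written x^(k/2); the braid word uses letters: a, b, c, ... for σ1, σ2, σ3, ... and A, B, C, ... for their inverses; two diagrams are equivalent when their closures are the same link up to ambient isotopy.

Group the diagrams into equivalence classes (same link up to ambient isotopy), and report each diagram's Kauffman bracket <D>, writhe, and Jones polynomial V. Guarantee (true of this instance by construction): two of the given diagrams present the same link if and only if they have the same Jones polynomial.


grouping into links: {D1} | {D2, D3}
V(D1) = x^-1 - 1 + 2x - 3x^2 + 3x^3 - 2x^4 + 2x^5 - x^6  (w +4, c 12, <D> = -A^-12 + 2A^-8 - 2A^-4 + 3 - 3A^4 + 2A^8 - A^12 + A^16)
D2 (bracket -A^-12 + 2A^-8 - 2A^-4 + 3 - 2A^4 + 2A^8 - A^12; 14 crossings at w = 0): V = -x^-3 + 2x^-2 - 2x^-1 + 3 - 2x + 2x^2 - x^3
V(D3) = -x^-3 + 2x^-2 - 2x^-1 + 3 - 2x + 2x^2 - x^3  [14 crossings, <D> = -A^-12 + 2A^-8 - 2A^-4 + 3 - 2A^4 + 2A^8 - A^12, w = 0]
why: comparing 3 Jones polynomials yields 2 groups


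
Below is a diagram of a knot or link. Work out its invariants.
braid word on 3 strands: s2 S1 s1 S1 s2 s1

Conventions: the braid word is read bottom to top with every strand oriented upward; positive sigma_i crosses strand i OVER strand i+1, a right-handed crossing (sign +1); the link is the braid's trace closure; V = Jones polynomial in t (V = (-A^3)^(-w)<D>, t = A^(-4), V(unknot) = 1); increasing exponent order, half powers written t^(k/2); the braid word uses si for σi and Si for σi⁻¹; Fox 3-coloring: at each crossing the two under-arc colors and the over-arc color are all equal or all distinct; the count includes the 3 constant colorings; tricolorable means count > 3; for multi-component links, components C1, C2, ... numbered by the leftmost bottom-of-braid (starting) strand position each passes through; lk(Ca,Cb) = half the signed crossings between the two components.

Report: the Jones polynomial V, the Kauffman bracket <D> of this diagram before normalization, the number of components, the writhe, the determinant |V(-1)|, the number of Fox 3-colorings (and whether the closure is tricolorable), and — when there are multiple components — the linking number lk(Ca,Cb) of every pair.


V(t) = 1
bracket: A^6, w = +2
1 component, writhe +2, over 6 crossings
det 1, colorings 3 of 3^6 — not tricolorable
observation: free reduction leaves σ2 σ1⁻¹ σ2 σ1 of the original 6 letters


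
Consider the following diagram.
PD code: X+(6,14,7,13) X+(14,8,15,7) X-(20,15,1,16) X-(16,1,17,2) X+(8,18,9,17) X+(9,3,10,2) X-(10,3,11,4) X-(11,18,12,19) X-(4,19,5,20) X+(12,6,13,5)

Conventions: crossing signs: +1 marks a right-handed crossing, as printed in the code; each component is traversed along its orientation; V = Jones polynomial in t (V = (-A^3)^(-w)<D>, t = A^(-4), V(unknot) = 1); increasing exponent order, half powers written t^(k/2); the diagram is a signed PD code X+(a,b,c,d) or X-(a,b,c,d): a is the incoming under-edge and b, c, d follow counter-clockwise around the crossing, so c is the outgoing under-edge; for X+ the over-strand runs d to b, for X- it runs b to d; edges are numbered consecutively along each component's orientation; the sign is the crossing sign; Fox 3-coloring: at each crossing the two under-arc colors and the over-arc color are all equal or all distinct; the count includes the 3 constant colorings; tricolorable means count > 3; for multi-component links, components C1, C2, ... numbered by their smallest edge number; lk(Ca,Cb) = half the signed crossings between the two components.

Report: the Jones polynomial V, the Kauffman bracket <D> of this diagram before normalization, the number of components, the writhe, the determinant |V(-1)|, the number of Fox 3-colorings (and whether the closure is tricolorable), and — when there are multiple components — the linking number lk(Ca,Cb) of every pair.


V(t) = -t^-3 + t^-2 - t^-1 + 3 - t + t^2 - t^3
bracket: -A^-12 + A^-8 - A^-4 + 3 - A^4 + A^8 - A^12, w = 0
1 component, writhe 0, over 10 crossings
det 9, colorings 27 of 3^10 — tricolorable
observation: the span of V is 6, forcing >= 6 crossings in any diagram
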